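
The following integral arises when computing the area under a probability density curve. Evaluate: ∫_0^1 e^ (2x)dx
Antiderivative: (1/2)e^(2x)
Evaluate: (1/2)(e^2 - 1)

Answer: (e^2 - 1)/2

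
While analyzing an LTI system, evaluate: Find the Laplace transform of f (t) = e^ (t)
L{e^(at)} = 1/(s-a)
L{e^(t)} = 1/(s-1)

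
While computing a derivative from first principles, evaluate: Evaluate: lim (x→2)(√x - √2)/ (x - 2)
Multiply by conjugate (√x+√2)/(√x+√2):
= (x - 2)/((x - 2)(√x+√2)) = 1/(√x+√2)
As x → 2: 1/(2√2)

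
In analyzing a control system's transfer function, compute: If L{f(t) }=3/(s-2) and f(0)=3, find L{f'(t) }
L{f'(t)}=s·F(s) - f(0)=3s/(s-2) - 3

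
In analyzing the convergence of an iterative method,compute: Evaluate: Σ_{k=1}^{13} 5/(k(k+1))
Partial fractions: 5/(k(k+1)) = 5/k - 5/(k+1)
Telescoping sum: 5(1-1/14) = 5·13/14

Answer: 65/14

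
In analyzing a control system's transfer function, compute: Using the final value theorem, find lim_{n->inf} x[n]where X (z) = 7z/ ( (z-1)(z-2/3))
Final value theorem: lim x[n] = lim_{z->1} (z-1) * X(z)
(z-1) * X(z) = 7z/(z-2/3)
As z->1: 7/(1 - 2/3) = 7/(1/3) = 21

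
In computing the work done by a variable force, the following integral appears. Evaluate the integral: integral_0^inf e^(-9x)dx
integral_0^inf e^(-9x) dx = [-1/9*e^(-9x)]_0^inf
= 0 - (-1/9) = 1/9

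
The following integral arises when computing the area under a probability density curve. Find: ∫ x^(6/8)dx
Power rule: ∫ x^(3/4) dx = x^(7/4)/(7/4) + C

Answer: (4/7)·x^(7/4) + C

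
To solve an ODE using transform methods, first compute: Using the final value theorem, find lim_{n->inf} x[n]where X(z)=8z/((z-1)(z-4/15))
Final value theorem: lim x[n] = lim_{z->1} (z-1)*X(z)
(z-1)*X(z) = 8z/(z-4/15)
As z->1: 8/(1 - 4/15) = 8/(11/15) = 120/11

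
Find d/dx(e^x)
Chain rule: d/dx[e^u] = e^u · u' where u = x
u' = 1

Answer: 1·e^x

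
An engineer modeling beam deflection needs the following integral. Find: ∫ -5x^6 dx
Using power rule: ∫ -5x^6 dx = -5/7 x^7 + C = (-5/7)x^7 + C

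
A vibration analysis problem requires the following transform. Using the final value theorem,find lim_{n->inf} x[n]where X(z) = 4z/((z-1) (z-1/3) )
Final value theorem: lim x[n] = lim_{z->1} (z-1)*X(z)
(z-1)*X(z) = 4z/(z-1/3)
As z->1: 4/(1-1/3) = 4/(2/3) = 6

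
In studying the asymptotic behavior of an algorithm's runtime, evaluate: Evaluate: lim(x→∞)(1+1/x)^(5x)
Rewrite as [(1 + 1/x)^x]^5.
lim(1 + 1/x)^x = e^1, so limit = (e^1)^5 = e^5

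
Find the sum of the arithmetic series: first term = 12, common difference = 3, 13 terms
Last term: a_n = 12 + (13 - 1)·3 = 48
Sum = n(a_1 + a_n)/2 = 13(12 + 48)/2 = 390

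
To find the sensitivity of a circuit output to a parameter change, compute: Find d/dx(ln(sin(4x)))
Chain rule: d/dx[ln(u)] = u'/u where u = sin(4x)
u' = 4cos(4x)

Answer: (4cos(4x))/(sin(4x))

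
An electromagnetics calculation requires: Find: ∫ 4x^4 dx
Using power rule: ∫ 4x^4 dx=4/5 x^5+C=(4/5)x^5+C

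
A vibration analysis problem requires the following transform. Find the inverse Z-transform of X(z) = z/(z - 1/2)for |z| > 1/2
Standard pair: z/(z-a) <-> a^n * u[n] for causal signals
With a = 1/2: x[n] = (1/2)^n * u[n]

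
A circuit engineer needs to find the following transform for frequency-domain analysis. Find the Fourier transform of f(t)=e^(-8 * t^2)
The Fourier transform of a Gaussian e^(-a*t^2) is sqrt(pi/a)*e^(-omega^2/(4a)).
With a=8: F(omega)=sqrt(pi/8)*e^(-omega^2/32)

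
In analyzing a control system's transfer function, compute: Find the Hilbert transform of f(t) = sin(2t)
The Hilbert transform shifts each frequency component by -pi/2.
H{sin(wt)} = -cos(wt)
With w = 2: H{sin(2t)} = -cos(2t)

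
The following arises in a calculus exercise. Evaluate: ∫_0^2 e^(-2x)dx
Antiderivative: (1/(-2))e^(-2x)
Evaluate: (1/(-2))(e^-4-1)

Answer: (e^-4-1)/(-2)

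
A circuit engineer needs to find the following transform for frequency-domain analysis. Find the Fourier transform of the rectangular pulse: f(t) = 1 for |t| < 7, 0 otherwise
F(omega) = integral from -7 to 7 of e^(-j*omega*t) dt
= 2*sin(7*omega)/omega = 14*sinc(7*omega/pi)

Answer: 2*sin(7*omega)/omega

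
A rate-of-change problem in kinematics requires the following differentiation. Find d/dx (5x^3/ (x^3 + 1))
Quotient rule: (f/g)' = (f'g - fg')/g²
f = 5x^3, f' = 15x^2
g = x^3 + 1, g' = 3x^2

Answer: (15x^2·(x^3 + 1) - 15x^5)/(x^3 + 1)²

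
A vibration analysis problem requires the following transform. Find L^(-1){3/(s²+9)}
L^(-1){w/(s² + w²)}=sin(wt)
Here w=3

Answer: sin(3t)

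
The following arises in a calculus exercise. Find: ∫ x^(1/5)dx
Power rule: ∫ x^(1/5) dx = x^(6/5)/(6/5) + C

Answer: (5/6)·x^(6/5) + C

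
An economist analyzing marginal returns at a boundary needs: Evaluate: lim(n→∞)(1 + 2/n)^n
This is the definition of e^2: lim(1 + 2/n)^n = e^2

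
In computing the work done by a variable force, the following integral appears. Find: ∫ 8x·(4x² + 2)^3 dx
Let u=4x²+2, du=8x dx
∫ u^3 du=u^4/4+C

Answer: (4x²+2)^4/4+C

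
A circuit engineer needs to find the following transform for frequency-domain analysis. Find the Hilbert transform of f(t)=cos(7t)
The Hilbert transform shifts each frequency component by -pi/2.
H{cos(wt)}=sin(wt)
With w=7: H{cos(7t)}=sin(7t)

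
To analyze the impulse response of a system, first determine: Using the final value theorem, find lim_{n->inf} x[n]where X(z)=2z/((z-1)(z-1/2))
Final value theorem: lim x[n] = lim_{z->1} (z-1) * X(z)
(z-1) * X(z) = 2z/(z-1/2)
As z->1: 2/(1 - 1/2) = 2/(1/2) = 4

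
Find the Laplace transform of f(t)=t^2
L{t^n}=n!/s^(n + 1)
L{t^2}=2!/s^3=2/s^3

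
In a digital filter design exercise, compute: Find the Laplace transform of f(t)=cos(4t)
L{cos(wt)} = s/(s² + w²)
L{cos(4t)} = s/(s² + 16)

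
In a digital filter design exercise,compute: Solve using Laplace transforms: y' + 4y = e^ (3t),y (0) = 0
Take L: sY - 0 + 4Y=1/(s-3)
Y(s + 4)=1/(s-3) + 0
Y=1/((s-3)(s + 4)) + 0/(s + 4)
Partial fractions: 1/((s-3)(s + 4))=(1/7)/(s-3) - (1/7)/(s + 4)
So Y=(1/7)/(s-3) - (1/7)/(s + 4)
Inverse Laplace transform (L^(-1){1/(s-3)}=e^(3t), L^(-1){1/(s + 4)}=e^(-4t)):

Answer: y(t)=(1/7)·e^(3t) - (1/7)·e^(-4t)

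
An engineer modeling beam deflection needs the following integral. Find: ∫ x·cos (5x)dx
By parts: u=x, dv=cos(5x) dx
du=dx, v=sin(5x)/5
=x·sin(5x)/5+cos(5x)/5²+C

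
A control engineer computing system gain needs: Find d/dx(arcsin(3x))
d/dx[arcsin(u)] = u'/√(1-u²), u = 3x, u' = 3

Answer: 3/√(1 - 9x²)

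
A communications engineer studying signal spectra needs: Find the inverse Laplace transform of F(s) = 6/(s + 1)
L^(-1){6/(s-a)}=c·e^(at)
Here a=-1, c=6

Answer: 6e^(-t)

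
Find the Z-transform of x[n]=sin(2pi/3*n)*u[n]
Z{sin(w0*n)*u[n]} = z*sin(w0)/(z^2-2z*cos(w0)+1)
With w0 = 2pi/3: X(z) = z*sin(2pi/3)/(z^2-2z*cos(2pi/3)+1)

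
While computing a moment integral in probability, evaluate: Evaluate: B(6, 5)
B(x,y) = Γ(x)Γ(y)/Γ(x + y) = (x-1)!(y-1)!/(x + y-1)!
B(6,5) = 5!·4!/10! = 1/1260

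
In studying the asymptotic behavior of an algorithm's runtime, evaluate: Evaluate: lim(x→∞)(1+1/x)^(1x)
Rewrite as [(1 + 1/x)^x]^1.
lim(1 + 1/x)^x = e^1, so limit = (e^1)^1 = e^1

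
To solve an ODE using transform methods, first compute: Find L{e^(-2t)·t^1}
First shifting: L{e^(at)f(t)}=F(s-a)
L{t^1}=1/s^2
Shift s → s + 2: 1/(s + 2)^2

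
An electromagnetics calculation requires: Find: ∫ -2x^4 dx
Using power rule: ∫ -2x^4 dx=-2/5 x^5+C=(-2/5)x^5+C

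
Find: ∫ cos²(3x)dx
Using identity cos²(u)=(1+cos(2u))/2:
∫ (1+cos(6x))/2 dx=x/2+sin(6x)/12+C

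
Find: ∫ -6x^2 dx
Using power rule: ∫ -6x^2 dx=-6/3 x^3 + C=-2x^3 + C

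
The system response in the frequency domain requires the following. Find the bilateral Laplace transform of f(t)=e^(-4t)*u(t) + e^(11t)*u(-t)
For e^(-4t) * u(t): L = 1/(s+4), Re(s) > -4
For e^(11t) * u(-t): L = -1/(s-11), Re(s) < 11
Combined: F(s) = 1/(s+4)-1/(s-11), -4 < Re(s) < 11

Answer: 1/(s+4)-1/(s-11), ROC: -4 < Re(s) < 11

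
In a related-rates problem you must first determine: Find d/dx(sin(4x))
Chain rule: d/dx[sin(u)]=cos(u)·u' where u=4x
u'=4

Answer: 4·cos(4x)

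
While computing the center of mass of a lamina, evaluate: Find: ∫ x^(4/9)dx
Power rule: ∫ x^(4/9) dx = x^(13/9)/(13/9) + C

Answer: (9/13)·x^(13/9) + C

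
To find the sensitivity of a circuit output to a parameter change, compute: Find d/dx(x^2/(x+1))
Quotient rule: (f/g)'=(f'g - fg')/g²
f=x^2, f'=2x
g=x+1, g'=1

Answer: (2x·(x+1) - x^2)/(x+1)²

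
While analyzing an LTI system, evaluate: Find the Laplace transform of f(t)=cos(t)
L{cos(wt)} = s/(s² + w²)
L{cos(t)} = s/(s² + 1)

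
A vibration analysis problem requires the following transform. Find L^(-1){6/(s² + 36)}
L^(-1){w/(s² + w²)}=sin(wt)
Here w=6

Answer: sin(6t)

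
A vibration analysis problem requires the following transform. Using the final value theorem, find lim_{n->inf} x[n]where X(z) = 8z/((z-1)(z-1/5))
Final value theorem: lim x[n]=lim_{z->1} (z-1)*X(z)
(z-1)*X(z)=8z/(z-1/5)
As z->1: 8/(1-1/5)=8/(4/5)=10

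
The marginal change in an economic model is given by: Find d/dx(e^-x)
Chain rule: d/dx[e^u] = e^u · u' where u = -x
u' = -1

Answer: -1·e^-x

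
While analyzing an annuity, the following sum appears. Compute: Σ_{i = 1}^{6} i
Using formula: Σ i^1 = n(n+1)/2 = 6·7/2 = 21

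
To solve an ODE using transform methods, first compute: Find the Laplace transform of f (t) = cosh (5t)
L{cosh(at)}=s/(s²-a²)
L{cosh(5t)}=s/(s²-25)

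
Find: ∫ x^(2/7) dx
Power rule: ∫ x^(2/7) dx=x^(9/7)/(9/7)+C

Answer: (7/9)·x^(9/7)+C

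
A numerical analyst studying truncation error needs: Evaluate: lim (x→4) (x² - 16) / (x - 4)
Factor: (x² - 16) = (x-4)(x+4)
Cancel (x-4): lim(x→4) (x+4) = 8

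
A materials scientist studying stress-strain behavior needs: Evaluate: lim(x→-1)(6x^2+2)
Polynomial is continuous, so substitute x=-1:
6·(-1)^2 + 2=8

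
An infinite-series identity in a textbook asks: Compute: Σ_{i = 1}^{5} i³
Using formula: Σ i^3=[n(n+1)/2]²=[5·6/2]²=225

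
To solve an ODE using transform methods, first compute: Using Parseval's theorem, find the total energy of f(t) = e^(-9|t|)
Parseval's theorem: E = integral |f(t)|^2 dt = (1/2pi) integral |F(omega)|^2 domega
E = integral_{-inf}^{inf} e^(-18|t|) dt = 2 * integral_0^inf e^(-18t) dt = 2/(2 * 9) = 1/9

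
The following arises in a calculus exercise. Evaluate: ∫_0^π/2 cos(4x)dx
Antiderivative: sin(4x)/4
Evaluate at bounds: [sin(4·π/2)/4] - [sin(4·0)/4]
=((0) - (0))/4=0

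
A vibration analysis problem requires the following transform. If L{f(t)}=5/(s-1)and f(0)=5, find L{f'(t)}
L{f'(t)}=s·F(s) - f(0)=5s/(s-1) - 5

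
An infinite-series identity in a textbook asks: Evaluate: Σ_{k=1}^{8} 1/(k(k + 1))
Partial fractions: 1/(k(k+1))=1/k - 1/(k+1)
Telescoping sum: 1(1-1/9)=1·8/9

Answer: 8/9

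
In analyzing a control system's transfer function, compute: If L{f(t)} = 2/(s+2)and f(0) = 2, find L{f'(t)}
L{f'(t)}=s·F(s) - f(0)=2s/(s + 2) - 2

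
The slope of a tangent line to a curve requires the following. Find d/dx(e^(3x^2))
Chain rule: d/dx[e^u]=e^u · u' where u=3x^2
u'=6x

Answer: 6x·e^(3x^2)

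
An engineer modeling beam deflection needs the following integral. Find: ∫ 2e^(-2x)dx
Since d/dx[e^(-2x)]=-2e^(-2x), we get -1 e^(-2x)+C

Answer: -e^(-2x)+C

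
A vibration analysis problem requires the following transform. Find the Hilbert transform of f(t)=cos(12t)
The Hilbert transform shifts each frequency component by -pi/2.
H{cos(wt)}=sin(wt)
With w=12: H{cos(12t)}=sin(12t)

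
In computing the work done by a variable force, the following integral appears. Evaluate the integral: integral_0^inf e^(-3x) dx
integral_0^inf e^(-3x) dx=[-1/3*e^(-3x)]_0^inf
=0 - (-1/3)=1/3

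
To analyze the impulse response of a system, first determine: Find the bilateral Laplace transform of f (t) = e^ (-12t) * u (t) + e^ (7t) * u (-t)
For e^(-12t)*u(t): L = 1/(s + 12), Re(s) > -12
For e^(7t)*u(-t): L = -1/(s-7), Re(s) < 7
Combined: F(s) = 1/(s + 12) - 1/(s-7), -12 < Re(s) < 7

Answer: 1/(s + 12) - 1/(s-7), ROC: -12 < Re(s) < 7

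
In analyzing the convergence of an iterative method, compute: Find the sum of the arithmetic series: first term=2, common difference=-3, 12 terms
Last term: a_n = 2 + (12 - 1)·-3 = -31
Sum = n(a_1 + a_n)/2 = 12(2 + (-31))/2 = -174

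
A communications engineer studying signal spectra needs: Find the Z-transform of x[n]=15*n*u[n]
Z{n*u[n]}=z/(z-1)^2
By linearity: Z{15*n*u[n]}=15z/(z-1)^2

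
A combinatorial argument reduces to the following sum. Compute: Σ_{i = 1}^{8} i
Using formula: Σ i^1=n(n+1)/2=8·9/2=36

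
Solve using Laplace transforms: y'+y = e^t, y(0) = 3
Take L: sY - 3 + Y = 1/(s-1)
Y(s + 1) = 1/(s-1) + 3
Y = 1/((s-1)(s + 1)) + 3/(s + 1)
Partial fractions: 1/((s-1)(s + 1)) = (1/2)/(s-1) - (1/2)/(s + 1)
So Y = (1/2)/(s-1) + (5/2)/(s + 1)
Inverse Laplace transform (L^(-1){1/(s-1)} = e^t, L^(-1){1/(s + 1)} = e^(-t)):

Answer: y(t) = (1/2)·e^t + (5/2)·e^(-t)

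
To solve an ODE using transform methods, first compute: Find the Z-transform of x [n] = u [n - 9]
Using the time-shift property: Z{u[n-9]}=z^(-9)*z/(z-1)
=z^(-8)/(z-1)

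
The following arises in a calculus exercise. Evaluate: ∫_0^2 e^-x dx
Antiderivative: -e^-x
Evaluate: -(e^-2 - 1)

Answer: (e^-2 - 1)/(-1)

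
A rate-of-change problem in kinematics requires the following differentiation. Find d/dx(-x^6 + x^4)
Power rule: d/dx(ax^n) = n·a·x^(n-1)
Term by term: -6·x^5+4·x^3

Answer: -6x^5+4x^3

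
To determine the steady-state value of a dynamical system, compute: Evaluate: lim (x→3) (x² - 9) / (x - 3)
Factor: (x² - 9) = (x-3)(x + 3)
Cancel (x-3): lim(x→3) (x + 3) = 6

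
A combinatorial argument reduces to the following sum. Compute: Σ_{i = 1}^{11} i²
Using formula: Σ i^2=n(n + 1)(2n + 1)/6=11·12·23/6=506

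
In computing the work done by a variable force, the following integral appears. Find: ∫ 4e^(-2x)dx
Since d/dx[e^(-2x)]=-2e^(-2x), we get -2 e^(-2x) + C

Answer: -2e^(-2x) + C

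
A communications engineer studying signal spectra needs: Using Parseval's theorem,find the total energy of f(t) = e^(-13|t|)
Parseval's theorem: E = integral |f(t)|^2 dt = (1/2pi) integral |F(omega)|^2 domega
E = integral_{-inf}^{inf} e^(-26|t|) dt = 2 * integral_0^inf e^(-26t) dt = 2/(2 * 13) = 1/13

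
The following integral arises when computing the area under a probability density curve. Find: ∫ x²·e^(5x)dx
Integration by parts twice:
First: u = x², dv = e^(5x) dx => x²e^(5x)/5 - (2/5)∫ xe^(5x) dx
Second (∫ xe^(5x) dx): xe^(5x)/5 - e^(5x)/25
Combining: e^(5x)(x²/5 - 2x/25 + 2/125) + C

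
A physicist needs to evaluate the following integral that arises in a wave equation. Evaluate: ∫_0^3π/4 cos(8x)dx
Antiderivative: sin(8x)/8
Evaluate at bounds: [sin(8·3π/4)/8] - [sin(8·0)/8]
=((0) - (0))/8=0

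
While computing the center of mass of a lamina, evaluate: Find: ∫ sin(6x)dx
Using substitution u=6x: ∫ sin(u) du/6=-cos(u)/6+C

Answer: (-1/6)cos(6x)+C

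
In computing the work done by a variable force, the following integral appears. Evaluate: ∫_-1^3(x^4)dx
Step 1: Find antiderivative F(x) = (1/5)x^5
Step 2: F(3) - F(-1) = 243/5 - (-1/5) = 244/5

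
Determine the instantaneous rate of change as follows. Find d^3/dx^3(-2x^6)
Apply power rule 3 times:
d^1: -12x^5
d^2: -60x^4
d^3: -240x^3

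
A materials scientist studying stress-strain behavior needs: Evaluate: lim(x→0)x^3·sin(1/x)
Squeeze theorem: -|x^3| ≤ x^3·sin(1/x) ≤ |x^3|
Since x^3 → 0 as x → 0, by squeeze theorem the limit is 0

Answer: 0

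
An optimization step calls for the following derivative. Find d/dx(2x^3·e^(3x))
Product rule: (fg)'=f'g + fg'
f=2x^3, f'=6x^2
g=e^(3x), g'=3·e^(3x)

Answer: 6x^2·e^(3x) + 6x^3·e^(3x)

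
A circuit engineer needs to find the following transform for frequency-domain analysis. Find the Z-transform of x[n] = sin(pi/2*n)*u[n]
Z{sin(w0 * n) * u[n]} = z * sin(w0)/(z^2 - 2z * cos(w0) + 1)
With w0 = pi/2: X(z) = z * sin(pi/2)/(z^2 - 2z * cos(pi/2) + 1)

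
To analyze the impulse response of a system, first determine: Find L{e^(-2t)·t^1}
First shifting: L{e^(at)f(t)} = F(s-a)
L{t^1} = 1/s^2
Shift s → s + 2: 1/(s + 2)^2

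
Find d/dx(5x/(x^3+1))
Quotient rule: (f/g)' = (f'g - fg')/g²
f = 5x, f' = 5
g = x^3 + 1, g' = 3x^2

Answer: (5·(x^3 + 1) - 15x^3)/(x^3 + 1)²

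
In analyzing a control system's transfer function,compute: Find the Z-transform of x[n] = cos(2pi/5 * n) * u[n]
Z{cos(w0*n)*u[n]} = z(z - cos(w0))/(z^2-2z*cos(w0)+1)
With w0 = 2pi/5: X(z) = z(z - cos(2pi/5))/(z^2-2z*cos(2pi/5)+1)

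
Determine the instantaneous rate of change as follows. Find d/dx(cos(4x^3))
Chain rule: d/dx[cos(u)]=-sin(u)·u' where u=4x^3
u'=12x^2

Answer: -12x^2·sin(4x^3)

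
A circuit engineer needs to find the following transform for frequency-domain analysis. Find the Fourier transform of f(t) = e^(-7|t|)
Using the standard pair: F{e^(-a|t|)} = 2a/(a^2+omega^2)
With a = 7: F(omega) = 14/(49+omega^2)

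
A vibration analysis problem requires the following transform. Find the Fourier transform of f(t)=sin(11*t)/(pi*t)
sin(W * t)/(pi * t) = (W/pi) * sinc(W * t/pi) is the impulse response of the ideal low-pass filter with cutoff W (here W = 11).
Its Fourier transform is a rectangular function:
F(omega) = 1 for |omega| < 11, 0 otherwise

Answer: rect(omega/22) [i.e., 1 for |omega| < 11, 0 otherwise]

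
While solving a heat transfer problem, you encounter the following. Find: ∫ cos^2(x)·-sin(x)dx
Let u=cos(x), du=-sin(x) dx
∫ u^2 du=u^3/3+C

Answer: cos^3(x)/3+C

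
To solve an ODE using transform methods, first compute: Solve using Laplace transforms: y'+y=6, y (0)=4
Take L of both sides: sY(s) - 4 + Y(s)=6/s
Y(s)(s + 1)=6/s + 4
Y(s)=6/(s(s + 1)) + 4/(s + 1)
Partial fractions: 6/(s(s + 1))=6/s - 6/(s + 1)
So Y(s)=6/s - 2/(s + 1)
Inverse transform (L^(-1){1/s}=1, L^(-1){1/(s + 1)}=e^(-t)):

Answer: y(t)=6 - 2·e^(-t)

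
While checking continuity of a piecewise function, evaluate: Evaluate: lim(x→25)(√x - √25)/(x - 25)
Multiply by conjugate (√x + √25)/(√x + √25):
=(x - 25)/((x - 25)(√x + √25))=1/(√x + √25)
As x → 25: 1/(2√25)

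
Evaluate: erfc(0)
erfc(x) = 1 - erf(x); erfc(0) = 1 - erf(0) = 1 - 0 = 1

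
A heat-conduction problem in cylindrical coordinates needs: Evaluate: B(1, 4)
B(x,y)=Γ(x)Γ(y)/Γ(x + y)=(x-1)!(y-1)!/(x + y-1)!
B(1,4)=0!·3!/4!=1/4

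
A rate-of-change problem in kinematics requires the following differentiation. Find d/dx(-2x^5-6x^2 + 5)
Power rule: d/dx(ax^n)=n·a·x^(n-1)
Term by term: -10·x^4 - 12·x

Answer: -10x^4 - 12x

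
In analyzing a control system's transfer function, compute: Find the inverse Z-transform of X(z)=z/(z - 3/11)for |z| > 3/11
Standard pair: z/(z-a) <-> a^n*u[n] for causal signals
With a = 3/11: x[n] = (3/11)^n*u[n]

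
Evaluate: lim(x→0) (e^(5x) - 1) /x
L'Hôpital (0/0): lim 5e^(5x)/1=5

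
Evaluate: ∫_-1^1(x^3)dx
Step 1: Find antiderivative F(x)=(1/4)x^4
Step 2: F(1) - F(-1)=1/4 - (1/4)=0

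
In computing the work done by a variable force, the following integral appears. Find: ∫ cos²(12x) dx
Using identity cos²(u)=(1 + cos(2u))/2:
∫ (1 + cos(24x))/2 dx=x/2 + sin(24x)/48 + C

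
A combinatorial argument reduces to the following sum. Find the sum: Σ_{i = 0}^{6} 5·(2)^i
Geometric series: S=a(1 - r^n)/(1 - r)
a=5, r=2, n=7
S=5(1-128)/-1=635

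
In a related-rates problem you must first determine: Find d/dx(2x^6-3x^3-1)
Power rule: d/dx(ax^n)=n·a·x^(n-1)
Term by term: 12·x^5 - 9·x^2

Answer: 12x^5 - 9x^2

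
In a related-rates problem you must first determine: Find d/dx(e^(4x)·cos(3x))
Product rule: (fg)' = f'g + fg'
f = e^(4x), f' = 4·e^(4x)
g = cos(3x), g' = -3·sin(3x)

Answer: 4·e^(4x)·cos(3x) - 3·e^(4x)·sin(3x)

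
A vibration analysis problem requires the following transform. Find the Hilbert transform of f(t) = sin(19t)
The Hilbert transform shifts each frequency component by -pi/2.
H{sin(wt)}=-cos(wt)
With w=19: H{sin(19t)}=-cos(19t)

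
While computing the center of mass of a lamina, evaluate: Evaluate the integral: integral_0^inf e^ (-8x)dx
integral_0^inf e^(-8x) dx=[-1/8*e^(-8x)]_0^inf
=0 - (-1/8)=1/8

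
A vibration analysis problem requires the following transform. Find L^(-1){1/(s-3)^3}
L^(-1){1/(s-a)^n}=t^(n-1)·e^(at)/(n-1)!
Here a=3, n=3: t^2·e^(3t)/2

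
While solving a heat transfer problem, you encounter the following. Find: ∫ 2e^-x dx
Since d/dx[e^-x]=- e^-x, we get -2e^-x+C

Answer: -2e^-x+C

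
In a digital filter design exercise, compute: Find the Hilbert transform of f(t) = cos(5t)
The Hilbert transform shifts each frequency component by -pi/2.
H{cos(wt)}=sin(wt)
With w=5: H{cos(5t)}=sin(5t)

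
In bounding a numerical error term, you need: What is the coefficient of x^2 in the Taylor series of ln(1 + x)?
ln(1 + x)=Σ (-1)^(n + 1) x^n/n
Coefficient of x^2=(-1)^3/2=-1/2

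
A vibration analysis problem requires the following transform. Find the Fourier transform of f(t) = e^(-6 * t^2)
The Fourier transform of a Gaussian e^(-a*t^2) is sqrt(pi/a)*e^(-omega^2/(4a)).
With a = 6: F(omega) = sqrt(pi/6)*e^(-omega^2/24)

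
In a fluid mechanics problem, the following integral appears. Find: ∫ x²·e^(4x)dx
Integration by parts twice:
First: u=x², dv=e^(4x) dx => x²e^(4x)/4 - (2/4)∫ xe^(4x) dx
Second (∫ xe^(4x) dx): xe^(4x)/4 - e^(4x)/16
Combining: e^(4x)(x²/4-2x/16+2/64)+C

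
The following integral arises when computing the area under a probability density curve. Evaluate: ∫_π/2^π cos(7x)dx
Antiderivative: sin(7x)/7
Evaluate at bounds: [sin(7·π)/7] - [sin(7·π/2)/7]
=((0) - (-1))/7=1/7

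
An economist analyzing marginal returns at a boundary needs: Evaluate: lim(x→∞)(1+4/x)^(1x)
Rewrite as [(1+4/x)^x]^1.
lim(1+4/x)^x = e^4, so limit = (e^4)^1 = e^4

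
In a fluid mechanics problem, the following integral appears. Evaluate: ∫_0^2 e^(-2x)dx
Antiderivative: (1/(-2))e^(-2x)
Evaluate: (1/(-2))(e^-4 - 1)

Answer: (e^-4 - 1)/(-2)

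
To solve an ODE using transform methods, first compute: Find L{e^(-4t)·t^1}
First shifting: L{e^(at)f(t)}=F(s-a)
L{t^1}=1/s^2
Shift s → s + 4: 1/(s + 4)^2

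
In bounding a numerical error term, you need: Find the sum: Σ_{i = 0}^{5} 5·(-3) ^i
Geometric series: S=a(1 - r^n)/(1 - r)
a=5, r=-3, n=6
S=5(1 - 729)/4=-910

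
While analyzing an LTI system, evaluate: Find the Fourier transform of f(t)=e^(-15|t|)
Using the standard pair: F{e^(-a|t|)} = 2a/(a^2+omega^2)
With a = 15: F(omega) = 30/(225+omega^2)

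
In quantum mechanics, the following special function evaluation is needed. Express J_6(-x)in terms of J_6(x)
For integer n: J_n(-x) = (-1)^n J_n(x)
With n = 6: J_6(-x) = (-1)^6 J_6(x) = J_6(x)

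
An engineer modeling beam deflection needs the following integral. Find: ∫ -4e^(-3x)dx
Since d/dx[e^(-3x)]=-3e^(-3x), we get 4/3 e^(-3x)+C

Answer: (4/3)e^(-3x)+C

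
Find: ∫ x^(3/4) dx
Power rule: ∫ x^(3/4) dx = x^(7/4)/(7/4) + C

Answer: (4/7)·x^(7/4) + C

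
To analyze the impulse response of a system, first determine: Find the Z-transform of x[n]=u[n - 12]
Using the time-shift property: Z{u[n-12]}=z^(-12) * z/(z-1)
=z^(-11)/(z-1)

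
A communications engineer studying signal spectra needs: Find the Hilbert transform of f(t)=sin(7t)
The Hilbert transform shifts each frequency component by -pi/2.
H{sin(wt)} = -cos(wt)
With w = 7: H{sin(7t)} = -cos(7t)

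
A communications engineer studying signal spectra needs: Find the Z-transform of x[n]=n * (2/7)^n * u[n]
Using the property Z{n*a^n*u[n]} = az/(z-a)^2
With a = 2/7: X(z) = (2/7)z/(z - 2/7)^2, |z| > 2/7

Answer: (2/7)z/(z - 2/7)^2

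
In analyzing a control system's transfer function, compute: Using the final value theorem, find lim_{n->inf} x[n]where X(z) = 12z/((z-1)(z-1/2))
Final value theorem: lim x[n] = lim_{z->1} (z-1)*X(z)
(z-1)*X(z) = 12z/(z-1/2)
As z->1: 12/(1-1/2) = 12/(1/2) = 24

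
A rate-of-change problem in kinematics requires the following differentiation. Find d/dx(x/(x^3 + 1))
Quotient rule: (f/g)'=(f'g - fg')/g²
f=x, f'=1
g=x^3 + 1, g'=3x^2

Answer: (1·(x^3 + 1) - 3x^3)/(x^3 + 1)²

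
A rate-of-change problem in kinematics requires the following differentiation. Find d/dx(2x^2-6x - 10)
Power rule: d/dx(ax^n) = n·a·x^(n-1)
Term by term: 4·x - 6

Answer: 4x - 6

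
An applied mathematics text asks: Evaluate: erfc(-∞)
erfc(x) = 1 - erf(x); erfc(-∞) = 1 - erf(-∞) = 1 - (-1) = 2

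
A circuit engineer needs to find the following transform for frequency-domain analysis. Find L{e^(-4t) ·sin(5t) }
First shifting: L{e^(at)f(t)} = F(s-a)
L{sin(5t)} = 5/(s² + 25)
Shift: 5/((s + 4)² + 25)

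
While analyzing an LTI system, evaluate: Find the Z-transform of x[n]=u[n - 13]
Using the time-shift property: Z{u[n-13]}=z^(-13) * z/(z-1)
=z^(-12)/(z-1)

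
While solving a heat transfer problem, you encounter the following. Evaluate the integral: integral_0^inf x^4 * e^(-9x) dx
This is a Gamma integral. Substitute u = 9x (du = 9 dx):
integral_0^inf x^4 * e^(-9x) dx = (1/9^5) integral_0^inf u^4 * e^(-u) du
= Gamma(5)/9^5 = 4!/9^5 = 24/59049

Answer: 8/19683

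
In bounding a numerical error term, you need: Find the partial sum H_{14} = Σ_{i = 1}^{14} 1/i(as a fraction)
H_14 = 1+1/2+1/3+...+1/14
= 1171733/360360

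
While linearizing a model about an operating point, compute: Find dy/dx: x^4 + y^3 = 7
Differentiate: 4x^3 + 3y^2·(dy/dx)=0
dy/dx=-4x^3/(3y^2)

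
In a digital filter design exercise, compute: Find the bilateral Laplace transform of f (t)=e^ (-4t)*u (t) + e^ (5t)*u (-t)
For e^(-4t)*u(t): L=1/(s+4), Re(s) > -4
For e^(5t)*u(-t): L=-1/(s-5), Re(s) < 5
Combined: F(s)=1/(s+4)-1/(s-5), -4 < Re(s) < 5

Answer: 1/(s+4)-1/(s-5), ROC: -4 < Re(s) < 5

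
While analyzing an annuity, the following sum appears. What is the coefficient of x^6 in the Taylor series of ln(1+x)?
ln(1+x)=Σ (-1)^(n+1) x^n/n
Coefficient of x^6=(-1)^7/6=-1/6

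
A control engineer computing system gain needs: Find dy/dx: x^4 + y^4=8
Differentiate: 4x^3 + 4y^3·(dy/dx) = 0
dy/dx = -4x^3/(4y^3)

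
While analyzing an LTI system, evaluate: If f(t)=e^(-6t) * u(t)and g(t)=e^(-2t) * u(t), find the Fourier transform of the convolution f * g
By the convolution theorem: F{f*g}=F(omega)*G(omega)
F(omega)=1/(6 + j*omega), G(omega)=1/(2 + j*omega)
F{f*g}=1/((6 + j*omega)(2 + j*omega))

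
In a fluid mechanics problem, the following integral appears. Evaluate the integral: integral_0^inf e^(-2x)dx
integral_0^inf e^(-2x) dx = [-1/2 * e^(-2x)]_0^inf
= 0 - (-1/2) = 1/2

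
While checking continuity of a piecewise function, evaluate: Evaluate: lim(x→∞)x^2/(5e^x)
Apply L'Hôpital 2 times (∞/∞ each time):
Eventually get 2!/(5e^x) → 0

Answer: 0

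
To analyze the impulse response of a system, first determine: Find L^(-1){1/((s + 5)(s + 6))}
Partial fractions: 1/((s+5)(s+6))=A/(s+5)+B/(s+6)
Cover-up: A=1/(s+6)|_{s=-5}=1; B=1/(s+5)|_{s=-6}=-1
L^(-1)=e^(-5t) - e^(-6t)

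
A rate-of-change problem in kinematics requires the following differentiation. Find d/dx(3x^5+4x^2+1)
Power rule: d/dx(ax^n)=n·a·x^(n-1)
Term by term: 15·x^4 + 8·x

Answer: 15x^4 + 8x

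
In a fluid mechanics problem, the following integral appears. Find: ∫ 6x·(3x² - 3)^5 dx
Let u=3x² - 3, du=6x dx
∫ u^5 du=u^6/6+C

Answer: (3x² - 3)^6/6+C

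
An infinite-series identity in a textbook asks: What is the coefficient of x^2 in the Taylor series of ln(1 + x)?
ln(1 + x) = Σ (-1)^(n + 1) x^n/n
Coefficient of x^2 = (-1)^3/2 = -1/2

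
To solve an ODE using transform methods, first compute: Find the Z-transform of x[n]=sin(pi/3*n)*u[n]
Z{sin(w0 * n) * u[n]} = z * sin(w0)/(z^2-2z * cos(w0)+1)
With w0 = pi/3: X(z) = z * sin(pi/3)/(z^2-2z * cos(pi/3)+1)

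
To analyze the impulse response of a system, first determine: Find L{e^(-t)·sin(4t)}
First shifting: L{e^(at)f(t)} = F(s-a)
L{sin(4t)} = 4/(s²+16)
Shift: 4/((s+1)²+16)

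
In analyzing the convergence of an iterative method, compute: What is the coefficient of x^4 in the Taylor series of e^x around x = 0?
Taylor series of e^x=Σ x^n/n!
Coefficient of x^4=1/4!=1/24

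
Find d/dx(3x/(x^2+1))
Quotient rule: (f/g)' = (f'g - fg')/g²
f = 3x, f' = 3
g = x^2 + 1, g' = 2x

Answer: (3·(x^2 + 1) - 6x^2)/(x^2 + 1)²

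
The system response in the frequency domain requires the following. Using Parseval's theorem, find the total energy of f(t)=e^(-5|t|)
Parseval's theorem: E=integral |f(t)|^2 dt=(1/2pi) integral |F(omega)|^2 domega
E=integral_{-inf}^{inf} e^(-10|t|) dt=2*integral_0^inf e^(-10t) dt=2/(2*5)=1/5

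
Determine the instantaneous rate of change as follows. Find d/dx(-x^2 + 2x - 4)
Power rule: d/dx(ax^n) = n·a·x^(n-1)
Term by term: -2·x+2

Answer: -2x+2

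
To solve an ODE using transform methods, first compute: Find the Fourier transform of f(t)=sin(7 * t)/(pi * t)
sin(W*t)/(pi*t)=(W/pi)*sinc(W*t/pi) is the impulse response of the ideal low-pass filter with cutoff W (here W=7).
Its Fourier transform is a rectangular function:
F(omega)=1 for |omega| < 7, 0 otherwise

Answer: rect(omega/14) [i.e., 1 for |omega| < 7, 0 otherwise]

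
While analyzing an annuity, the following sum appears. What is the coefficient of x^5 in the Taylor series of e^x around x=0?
Taylor series of e^x = Σ x^n/n!
Coefficient of x^5 = 1/5! = 1/120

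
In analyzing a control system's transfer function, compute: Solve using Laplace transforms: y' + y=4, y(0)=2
Take L of both sides: sY(s) - 2 + Y(s) = 4/s
Y(s)(s + 1) = 4/s + 2
Y(s) = 4/(s(s + 1)) + 2/(s + 1)
Partial fractions: 4/(s(s + 1)) = 4/s - 4/(s + 1)
So Y(s) = 4/s - 2/(s + 1)
Inverse transform (L^(-1){1/s} = 1, L^(-1){1/(s + 1)} = e^(-t)):

Answer: y(t) = 4 - 2·e^(-t)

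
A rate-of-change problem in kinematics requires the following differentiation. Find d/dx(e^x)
Chain rule: d/dx[e^u]=e^u · u' where u=x
u'=1

Answer: 1·e^x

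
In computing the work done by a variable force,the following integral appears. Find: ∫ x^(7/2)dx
Power rule: ∫ x^(7/2) dx = x^(9/2)/(9/2)+C

Answer: (2/9)·x^(9/2)+C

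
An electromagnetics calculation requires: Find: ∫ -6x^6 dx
Using power rule: ∫ -6x^6 dx=-6/7 x^7 + C=(-6/7)x^7 + C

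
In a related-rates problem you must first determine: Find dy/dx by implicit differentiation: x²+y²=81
Differentiate both sides: 2x+2y·(dy/dx) = 0
Solve: dy/dx = -2x/(2y) = -x/y

Answer: dy/dx = -x/y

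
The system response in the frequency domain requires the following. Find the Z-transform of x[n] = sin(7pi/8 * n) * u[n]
Z{sin(w0*n)*u[n]} = z*sin(w0)/(z^2-2z*cos(w0)+1)
With w0 = 7pi/8: X(z) = z*sin(7pi/8)/(z^2-2z*cos(7pi/8)+1)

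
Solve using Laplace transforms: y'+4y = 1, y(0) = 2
Take L of both sides: sY(s) - 2 + 4Y(s) = 1/s
Y(s)(s + 4) = 1/s + 2
Y(s) = 1/(s(s + 4)) + 2/(s + 4)
Partial fractions: 1/(s(s + 4)) = (1/4)/s - (1/4)/(s + 4)
So Y(s) = (1/4)/s + (7/4)/(s + 4)
Inverse transform (L^(-1){1/s} = 1, L^(-1){1/(s + 4)} = e^(-4t)):

Answer: y(t) = 1/4 + (7/4)·e^(-4t)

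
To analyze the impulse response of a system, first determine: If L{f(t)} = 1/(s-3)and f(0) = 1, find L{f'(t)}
L{f'(t)}=s·F(s) - f(0)=s/(s-3) - 1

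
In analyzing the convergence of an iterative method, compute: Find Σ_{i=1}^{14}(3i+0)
=3·Σ i+0·14=3·105+0=315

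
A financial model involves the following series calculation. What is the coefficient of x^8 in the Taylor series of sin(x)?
sin(x) has only odd powers. Coefficient of x^8=0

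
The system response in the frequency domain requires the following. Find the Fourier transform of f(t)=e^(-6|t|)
Using the standard pair: F{e^(-a|t|)} = 2a/(a^2+omega^2)
With a = 6: F(omega) = 12/(36+omega^2)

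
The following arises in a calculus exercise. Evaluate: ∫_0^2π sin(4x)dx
Antiderivative: -cos(4x)/4
Evaluate at bounds: [-cos(4·2π)/4] - [-cos(4·0)/4]
=(-(1)+(1))/4=0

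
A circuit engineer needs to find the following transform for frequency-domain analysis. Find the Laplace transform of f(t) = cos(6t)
L{cos(wt)} = s/(s²+w²)
L{cos(6t)} = s/(s²+36)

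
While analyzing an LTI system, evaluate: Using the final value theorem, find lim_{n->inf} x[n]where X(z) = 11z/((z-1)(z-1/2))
Final value theorem: lim x[n] = lim_{z->1} (z-1) * X(z)
(z-1) * X(z) = 11z/(z-1/2)
As z->1: 11/(1-1/2) = 11/(1/2) = 22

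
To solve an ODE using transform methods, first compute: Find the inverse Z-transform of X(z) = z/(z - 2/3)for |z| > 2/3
Standard pair: z/(z-a) <-> a^n*u[n] for causal signals
With a = 2/3: x[n] = (2/3)^n*u[n]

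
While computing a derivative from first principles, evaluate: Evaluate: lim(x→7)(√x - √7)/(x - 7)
Multiply by conjugate (√x+√7)/(√x+√7):
= (x - 7)/((x - 7)(√x+√7)) = 1/(√x+√7)
As x → 7: 1/(2√7)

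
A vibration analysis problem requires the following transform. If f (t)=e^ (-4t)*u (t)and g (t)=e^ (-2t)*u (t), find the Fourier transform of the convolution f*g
By the convolution theorem: F{f * g}=F(omega) * G(omega)
F(omega)=1/(4 + j * omega), G(omega)=1/(2 + j * omega)
F{f * g}=1/((4 + j * omega)(2 + j * omega))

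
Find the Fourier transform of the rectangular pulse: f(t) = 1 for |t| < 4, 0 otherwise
F(omega) = integral from -4 to 4 of e^(-j * omega * t) dt
= 2 * sin(4 * omega)/omega = 8 * sinc(4 * omega/pi)

Answer: 2 * sin(4 * omega)/omega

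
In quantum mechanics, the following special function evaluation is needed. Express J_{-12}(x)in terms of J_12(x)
For integer n: J_{-n}(x)=(-1)^n J_n(x)
With n=12: J_{-12}(x)=(-1)^12 J_12(x)=J_12(x)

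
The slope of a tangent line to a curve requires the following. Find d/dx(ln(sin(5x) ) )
Chain rule: d/dx[ln(u)] = u'/u where u = sin(5x)
u' = 5cos(5x)

Answer: (5cos(5x))/(sin(5x))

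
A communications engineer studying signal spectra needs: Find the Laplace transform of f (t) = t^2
L{t^n} = n!/s^(n+1)
L{t^2} = 2!/s^3 = 2/s^3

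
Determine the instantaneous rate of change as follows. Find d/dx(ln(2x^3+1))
Chain rule: d/dx[ln(u)] = u'/u where u = 2x^3 + 1
u' = 6x^2

Answer: (6x^2)/(2x^3 + 1)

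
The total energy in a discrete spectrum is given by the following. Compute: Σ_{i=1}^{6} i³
Using formula: Σ i^3=[n(n + 1)/2]²=[6·7/2]²=441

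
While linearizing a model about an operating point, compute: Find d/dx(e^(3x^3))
Chain rule: d/dx[e^u] = e^u · u' where u = 3x^3
u' = 9x^2

Answer: 9x^2·e^(3x^3)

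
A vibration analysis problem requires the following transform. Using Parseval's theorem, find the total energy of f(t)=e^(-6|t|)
Parseval's theorem: E=integral |f(t)|^2 dt=(1/2pi) integral |F(omega)|^2 domega
E=integral_{-inf}^{inf} e^(-12|t|) dt=2 * integral_0^inf e^(-12t) dt=2/(2 * 6)=1/6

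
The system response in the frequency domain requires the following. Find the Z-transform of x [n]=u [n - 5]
Using the time-shift property: Z{u[n-5]}=z^(-5) * z/(z-1)
=z^(-4)/(z-1)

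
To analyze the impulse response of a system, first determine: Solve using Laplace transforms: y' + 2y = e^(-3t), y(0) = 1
Take L: sY - 1 + 2Y=1/(s + 3)
Y(s + 2)=1/(s + 3) + 1
Y=1/((s + 3)(s + 2)) + 1/(s + 2)
Partial fractions: 1/((s + 3)(s + 2))=-1/(s + 3) + 1/(s + 2)
So Y=-1/(s + 3) + 2/(s + 2)
Inverse Laplace transform (L^(-1){1/(s + 3)}=e^(-3t), L^(-1){1/(s + 2)}=e^(-2t)):

Answer: y(t)=-1·e^(-3t) + 2·e^(-2t)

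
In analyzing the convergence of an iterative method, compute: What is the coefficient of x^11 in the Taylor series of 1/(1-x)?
1/(1-x)=Σ x^n for |x|<1
All coefficients are 1

Answer: 1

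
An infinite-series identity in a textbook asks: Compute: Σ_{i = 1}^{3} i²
Using formula: Σ i^2=n(n+1)(2n+1)/6=3·4·7/6=14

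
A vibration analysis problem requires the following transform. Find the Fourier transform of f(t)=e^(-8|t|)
Using the standard pair: F{e^(-a|t|)}=2a/(a^2 + omega^2)
With a=8: F(omega)=16/(64 + omega^2)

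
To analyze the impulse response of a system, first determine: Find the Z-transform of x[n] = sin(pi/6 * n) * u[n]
Z{sin(w0*n)*u[n]}=z*sin(w0)/(z^2-2z*cos(w0)+1)
With w0=pi/6: X(z)=z*sin(pi/6)/(z^2-2z*cos(pi/6)+1)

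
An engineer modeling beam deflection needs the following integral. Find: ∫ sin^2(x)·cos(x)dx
Let u = sin(x), du = cos(x) dx
∫ u^2 du = u^3/3 + C

Answer: sin^3(x)/3 + C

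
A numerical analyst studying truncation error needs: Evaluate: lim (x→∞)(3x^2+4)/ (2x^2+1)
Divide numerator and denominator by x^2:
lim (3+4/x^2)/(2+1/x^2) = 3/2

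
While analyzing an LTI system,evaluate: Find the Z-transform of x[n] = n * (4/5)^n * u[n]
Using the property Z{n * a^n * u[n]} = az/(z-a)^2
With a = 4/5: X(z) = (4/5)z/(z - 4/5)^2, |z| > 4/5

Answer: (4/5)z/(z - 4/5)^2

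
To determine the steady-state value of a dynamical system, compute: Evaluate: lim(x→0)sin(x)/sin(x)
sin(u) ≈ u for small u:
sin(x)/sin(x) ≈ x/(x)=1/1

Answer: 1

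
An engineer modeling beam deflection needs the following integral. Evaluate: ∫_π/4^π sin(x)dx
Antiderivative: -cos(x)
Evaluate at bounds: [-cos(1·π)/1] - [-cos(1·π/4)/1]
=(-(-1) + (√2/2))/1=1 + √2/2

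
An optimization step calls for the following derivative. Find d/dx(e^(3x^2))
Chain rule: d/dx[e^u] = e^u · u' where u = 3x^2
u' = 6x

Answer: 6x·e^(3x^2)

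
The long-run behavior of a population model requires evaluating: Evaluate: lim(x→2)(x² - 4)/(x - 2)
Factor: (x² - 4)=(x-2)(x+2)
Cancel (x-2): lim(x→2) (x+2)=4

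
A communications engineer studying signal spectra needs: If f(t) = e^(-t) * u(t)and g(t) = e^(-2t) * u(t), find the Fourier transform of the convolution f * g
By the convolution theorem: F{f * g} = F(omega) * G(omega)
F(omega) = 1/(1+j * omega), G(omega) = 1/(2+j * omega)
F{f * g} = 1/((1+j * omega)(2+j * omega))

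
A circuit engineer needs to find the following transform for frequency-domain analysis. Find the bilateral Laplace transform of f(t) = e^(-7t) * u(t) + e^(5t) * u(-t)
For e^(-7t) * u(t): L=1/(s+7), Re(s) > -7
For e^(5t) * u(-t): L=-1/(s-5), Re(s) < 5
Combined: F(s)=1/(s+7)-1/(s-5), -7 < Re(s) < 5

Answer: 1/(s+7)-1/(s-5), ROC: -7 < Re(s) < 5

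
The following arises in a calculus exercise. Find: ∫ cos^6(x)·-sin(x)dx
Let u = cos(x), du = -sin(x) dx
∫ u^6 du = u^7/7 + C

Answer: cos^7(x)/7 + C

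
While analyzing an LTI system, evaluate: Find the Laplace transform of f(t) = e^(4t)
L{e^(at)}=1/(s-a)
L{e^(4t)}=1/(s-4)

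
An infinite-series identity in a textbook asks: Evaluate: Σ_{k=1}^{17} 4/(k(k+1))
Partial fractions: 4/(k(k+1)) = 4/k - 4/(k+1)
Telescoping sum: 4(1-1/18) = 4·17/18

Answer: 34/9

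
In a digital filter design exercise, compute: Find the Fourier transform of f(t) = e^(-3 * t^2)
The Fourier transform of a Gaussian e^(-a * t^2) is sqrt(pi/a) * e^(-omega^2/(4a)).
With a = 3: F(omega) = sqrt(pi/3) * e^(-omega^2/12)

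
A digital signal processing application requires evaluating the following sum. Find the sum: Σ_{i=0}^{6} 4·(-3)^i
Geometric series: S=a(1 - r^n)/(1 - r)
a=4, r=-3, n=7
S=4(1 + 2187)/4=2188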